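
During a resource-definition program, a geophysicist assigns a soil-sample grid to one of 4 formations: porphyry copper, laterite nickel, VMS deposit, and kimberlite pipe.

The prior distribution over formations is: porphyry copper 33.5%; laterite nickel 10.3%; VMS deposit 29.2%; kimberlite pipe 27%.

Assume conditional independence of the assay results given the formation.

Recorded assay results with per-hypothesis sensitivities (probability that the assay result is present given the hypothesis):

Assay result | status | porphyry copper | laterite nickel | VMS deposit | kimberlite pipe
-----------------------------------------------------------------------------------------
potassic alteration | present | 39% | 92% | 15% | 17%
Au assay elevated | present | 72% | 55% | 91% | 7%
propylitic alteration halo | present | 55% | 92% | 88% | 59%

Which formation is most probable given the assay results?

Multiply each prior by the joint likelihood of the assay result pattern:
  porphyry copper: 0.335 × 0.39 × 0.72 × 0.55 = 0.051737
  laterite nickel: 0.103 × 0.92 × 0.55 × 0.92 = 0.047949
  VMS deposit: 0.292 × 0.15 × 0.91 × 0.88 = 0.035075
  kimberlite pipe: 0.270 × 0.17 × 0.07 × 0.59 = 0.0018957
Normalizing constant Z = 0.051737 + 0.047949 + 0.035075 + 0.0018957 = 0.13666.
P(porphyry copper | evidence) ≈ 0.051737 / 0.13666 ≈ 0.379
P(laterite nickel | evidence) ≈ 0.047949 / 0.13666 ≈ 0.351
P(VMS deposit | evidence) ≈ 0.035075 / 0.13666 ≈ 0.257
P(kimberlite pipe | evidence) ≈ 0.0018957 / 0.13666 ≈ 0.014
The largest is 0.379, so porphyry copper is most probable.

porphyry copper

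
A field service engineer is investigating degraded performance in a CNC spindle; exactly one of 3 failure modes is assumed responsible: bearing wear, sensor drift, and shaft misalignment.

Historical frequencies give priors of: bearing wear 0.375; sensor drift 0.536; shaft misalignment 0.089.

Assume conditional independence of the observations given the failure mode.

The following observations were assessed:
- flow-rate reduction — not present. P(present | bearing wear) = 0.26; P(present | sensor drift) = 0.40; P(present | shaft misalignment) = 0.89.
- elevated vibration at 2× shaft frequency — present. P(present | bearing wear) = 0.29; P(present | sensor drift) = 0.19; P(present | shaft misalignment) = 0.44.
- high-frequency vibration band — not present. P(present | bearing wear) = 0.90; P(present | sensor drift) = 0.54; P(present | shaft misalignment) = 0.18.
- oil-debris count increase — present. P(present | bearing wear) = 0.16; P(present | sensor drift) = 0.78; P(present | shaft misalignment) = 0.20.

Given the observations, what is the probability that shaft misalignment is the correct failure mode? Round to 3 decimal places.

0.030

For each hypothesis, the unnormalized posterior weight is prior × product of the observation likelihoods (using 1 − P(present | H) for each absent observation):
  bearing wear: 0.375 × (1 − 0.26) × 0.29 × (1 − 0.90) × 0.16 = 0.0012876
  sensor drift: 0.536 × (1 − 0.40) × 0.19 × (1 − 0.54) × 0.78 = 0.021924
  shaft misalignment: 0.089 × (1 − 0.89) × 0.44 × (1 − 0.18) × 0.20 = 0.00070645
Normalizing constant Z = 0.0012876 + 0.021924 + 0.00070645 = 0.023918.
P(shaft misalignment | evidence) = 0.00070645 / 0.023918 ≈ 0.030.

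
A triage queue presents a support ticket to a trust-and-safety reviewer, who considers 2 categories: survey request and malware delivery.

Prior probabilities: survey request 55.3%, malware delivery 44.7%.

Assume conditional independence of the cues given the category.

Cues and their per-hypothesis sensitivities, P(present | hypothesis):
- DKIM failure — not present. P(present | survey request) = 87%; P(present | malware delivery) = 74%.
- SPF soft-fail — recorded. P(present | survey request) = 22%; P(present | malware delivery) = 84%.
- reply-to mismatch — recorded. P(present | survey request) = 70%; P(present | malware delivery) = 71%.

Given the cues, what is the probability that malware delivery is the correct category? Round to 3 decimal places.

0.862

Multiply each prior by the joint likelihood of the cue pattern (using 1 − P(present | H) for each absent cue):
  survey request: 0.553 × (1 − 0.87) × 0.22 × 0.70 = 0.011071
  malware delivery: 0.447 × (1 − 0.74) × 0.84 × 0.71 = 0.069314
Normalizing constant Z = 0.011071 + 0.069314 = 0.080385.
P(malware delivery | evidence) = 0.069314 / 0.080385 ≈ 0.862.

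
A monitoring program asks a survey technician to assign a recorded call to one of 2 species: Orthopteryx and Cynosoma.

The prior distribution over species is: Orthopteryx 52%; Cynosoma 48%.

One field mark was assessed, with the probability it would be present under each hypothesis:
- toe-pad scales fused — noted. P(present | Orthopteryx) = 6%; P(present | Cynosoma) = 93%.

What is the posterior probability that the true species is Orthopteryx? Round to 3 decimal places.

By Bayes' rule, the unnormalized weight for each hypothesis is prior × likelihood:
  Orthopteryx: 0.52 × 0.06 = 0.0312
  Cynosoma: 0.48 × 0.93 = 0.4464
The unnormalized weights sum to 0.4776.
P(Orthopteryx | evidence) = 0.0312 / 0.4776 ≈ 0.065.

0.065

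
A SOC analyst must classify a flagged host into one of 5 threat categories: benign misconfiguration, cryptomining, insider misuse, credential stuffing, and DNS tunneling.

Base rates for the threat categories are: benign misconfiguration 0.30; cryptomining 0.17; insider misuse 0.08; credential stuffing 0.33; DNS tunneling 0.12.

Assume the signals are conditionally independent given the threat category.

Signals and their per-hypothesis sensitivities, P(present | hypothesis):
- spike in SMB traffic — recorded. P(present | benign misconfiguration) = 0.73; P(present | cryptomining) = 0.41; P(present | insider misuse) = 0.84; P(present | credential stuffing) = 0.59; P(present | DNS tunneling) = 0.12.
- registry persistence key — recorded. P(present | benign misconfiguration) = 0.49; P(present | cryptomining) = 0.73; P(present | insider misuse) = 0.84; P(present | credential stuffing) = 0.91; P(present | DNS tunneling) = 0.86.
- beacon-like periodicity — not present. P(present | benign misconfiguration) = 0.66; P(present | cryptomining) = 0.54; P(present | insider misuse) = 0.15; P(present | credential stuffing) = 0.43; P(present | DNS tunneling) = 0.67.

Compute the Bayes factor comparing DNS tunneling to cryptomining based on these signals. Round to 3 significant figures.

0.247

The Bayes factor is the ratio of the joint likelihoods of the signal pattern under the two hypotheses (using 1 − P(present | H) for each absent signal).
  DNS tunneling: 0.12 × 0.86 × (1 − 0.67) = 0.034056
  cryptomining: 0.41 × 0.73 × (1 − 0.54) = 0.13768
Bayes factor = 0.034056 / 0.13768 ≈ 0.247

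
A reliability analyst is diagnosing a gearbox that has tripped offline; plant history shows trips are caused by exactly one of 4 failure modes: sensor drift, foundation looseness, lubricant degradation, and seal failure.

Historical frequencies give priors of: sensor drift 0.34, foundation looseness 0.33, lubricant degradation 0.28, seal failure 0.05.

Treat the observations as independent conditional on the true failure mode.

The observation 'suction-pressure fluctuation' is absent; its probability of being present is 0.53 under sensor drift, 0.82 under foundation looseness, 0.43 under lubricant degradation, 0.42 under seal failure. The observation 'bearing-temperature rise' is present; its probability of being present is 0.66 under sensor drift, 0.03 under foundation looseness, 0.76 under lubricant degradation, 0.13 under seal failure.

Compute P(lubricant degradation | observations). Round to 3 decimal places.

Multiply each prior by the joint likelihood of the evidence pattern (using 1 − P(present | H) for each absent observation):
  sensor drift: 0.34 × (1 − 0.53) × 0.66 = 0.10547
  foundation looseness: 0.33 × (1 − 0.82) × 0.03 = 0.001782
  lubricant degradation: 0.28 × (1 − 0.43) × 0.76 = 0.1213
  seal failure: 0.05 × (1 − 0.42) × 0.13 = 0.00377
The unnormalized weights sum to 0.23232.
P(lubricant degradation | evidence) = 0.1213 / 0.23232 ≈ 0.522.

0.522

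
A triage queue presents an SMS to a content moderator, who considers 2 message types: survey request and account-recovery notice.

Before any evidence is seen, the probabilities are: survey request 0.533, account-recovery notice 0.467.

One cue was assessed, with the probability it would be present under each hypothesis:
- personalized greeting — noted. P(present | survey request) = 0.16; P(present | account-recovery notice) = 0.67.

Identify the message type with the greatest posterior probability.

For each hypothesis, the unnormalized posterior weight is prior × likelihood:
  survey request: 0.533 × 0.16 = 0.08528
  account-recovery notice: 0.467 × 0.67 = 0.31289
The unnormalized weights sum to 0.39817.
P(survey request | evidence) ≈ 0.08528 / 0.39817 ≈ 0.214
P(account-recovery notice | evidence) ≈ 0.31289 / 0.39817 ≈ 0.786
The largest is 0.786, so account-recovery notice is most probable.

account-recovery notice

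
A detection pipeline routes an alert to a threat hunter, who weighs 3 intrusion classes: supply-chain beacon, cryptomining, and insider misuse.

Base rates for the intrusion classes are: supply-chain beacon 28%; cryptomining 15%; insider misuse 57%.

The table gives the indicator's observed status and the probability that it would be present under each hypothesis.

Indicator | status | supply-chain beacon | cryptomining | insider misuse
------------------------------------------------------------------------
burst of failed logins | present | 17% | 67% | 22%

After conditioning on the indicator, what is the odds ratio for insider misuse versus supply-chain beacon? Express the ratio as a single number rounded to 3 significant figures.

The normalizing constant cancels in an odds ratio, so compute prior × likelihood for the two hypotheses only:
  insider misuse: 0.57 × 0.22 = 0.1254
  supply-chain beacon: 0.28 × 0.17 = 0.0476
Odds(insider misuse : supply-chain beacon) = 0.1254 / 0.0476 ≈ 2.63.

2.63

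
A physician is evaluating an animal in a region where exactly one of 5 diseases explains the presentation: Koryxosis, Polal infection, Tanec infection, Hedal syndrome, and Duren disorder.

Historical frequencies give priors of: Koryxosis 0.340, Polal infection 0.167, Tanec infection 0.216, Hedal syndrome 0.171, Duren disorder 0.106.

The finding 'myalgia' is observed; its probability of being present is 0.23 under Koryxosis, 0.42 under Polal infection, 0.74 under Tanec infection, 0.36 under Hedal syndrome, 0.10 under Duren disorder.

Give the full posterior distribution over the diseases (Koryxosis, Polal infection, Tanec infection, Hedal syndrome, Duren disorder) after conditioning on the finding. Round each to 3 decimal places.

Multiply each prior by the likelihood of the finding:
  Koryxosis: 0.340 × 0.23 = 0.0782
  Polal infection: 0.167 × 0.42 = 0.07014
  Tanec infection: 0.216 × 0.74 = 0.15984
  Hedal syndrome: 0.171 × 0.36 = 0.06156
  Duren disorder: 0.106 × 0.10 = 0.0106
The unnormalized weights sum to 0.38034.
P(Koryxosis | evidence) = 0.0782 / 0.38034 ≈ 0.206
P(Polal infection | evidence) = 0.07014 / 0.38034 ≈ 0.184
P(Tanec infection | evidence) = 0.15984 / 0.38034 ≈ 0.420
P(Hedal syndrome | evidence) = 0.06156 / 0.38034 ≈ 0.162
P(Duren disorder | evidence) = 0.0106 / 0.38034 ≈ 0.028

0.206, 0.184, 0.420, 0.162, 0.028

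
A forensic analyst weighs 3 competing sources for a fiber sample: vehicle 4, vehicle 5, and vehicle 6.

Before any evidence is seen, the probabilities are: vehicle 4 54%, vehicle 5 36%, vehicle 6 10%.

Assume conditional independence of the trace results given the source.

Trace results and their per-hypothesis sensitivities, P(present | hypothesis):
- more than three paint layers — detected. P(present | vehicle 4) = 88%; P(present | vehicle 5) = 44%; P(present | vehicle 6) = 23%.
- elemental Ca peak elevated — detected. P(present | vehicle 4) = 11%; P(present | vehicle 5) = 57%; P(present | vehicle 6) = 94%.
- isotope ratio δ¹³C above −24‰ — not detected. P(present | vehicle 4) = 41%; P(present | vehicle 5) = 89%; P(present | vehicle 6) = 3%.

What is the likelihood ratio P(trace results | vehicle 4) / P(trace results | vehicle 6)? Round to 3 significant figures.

0.272

The Bayes factor is the ratio of the joint likelihoods of the trace result pattern under the two hypotheses (using 1 − P(present | H) for each absent trace result).
  vehicle 4: 0.88 × 0.11 × (1 − 0.41) = 0.057112
  vehicle 6: 0.23 × 0.94 × (1 − 0.03) = 0.20971
Bayes factor = 0.057112 / 0.20971 ≈ 0.272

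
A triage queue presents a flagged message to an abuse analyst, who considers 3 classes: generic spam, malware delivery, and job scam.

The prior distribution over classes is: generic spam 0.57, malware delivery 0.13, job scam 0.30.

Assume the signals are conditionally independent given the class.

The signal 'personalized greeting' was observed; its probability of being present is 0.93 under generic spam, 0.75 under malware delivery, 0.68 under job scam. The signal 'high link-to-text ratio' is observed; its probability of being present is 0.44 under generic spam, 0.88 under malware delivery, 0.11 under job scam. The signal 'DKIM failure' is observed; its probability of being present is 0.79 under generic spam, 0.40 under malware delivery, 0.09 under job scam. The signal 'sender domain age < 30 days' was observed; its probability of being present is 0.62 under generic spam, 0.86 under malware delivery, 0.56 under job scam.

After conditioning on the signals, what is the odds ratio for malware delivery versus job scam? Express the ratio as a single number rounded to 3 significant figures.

26.1

Unnormalized posterior weight (prior times the signal likelihoods) for each of the two hypotheses:
  malware delivery: 0.13 × 0.75 × 0.88 × 0.40 × 0.86 = 0.029515
  job scam: 0.30 × 0.68 × 0.11 × 0.09 × 0.56 = 0.001131
Posterior odds = 0.029515 / 0.001131 ≈ 26.1.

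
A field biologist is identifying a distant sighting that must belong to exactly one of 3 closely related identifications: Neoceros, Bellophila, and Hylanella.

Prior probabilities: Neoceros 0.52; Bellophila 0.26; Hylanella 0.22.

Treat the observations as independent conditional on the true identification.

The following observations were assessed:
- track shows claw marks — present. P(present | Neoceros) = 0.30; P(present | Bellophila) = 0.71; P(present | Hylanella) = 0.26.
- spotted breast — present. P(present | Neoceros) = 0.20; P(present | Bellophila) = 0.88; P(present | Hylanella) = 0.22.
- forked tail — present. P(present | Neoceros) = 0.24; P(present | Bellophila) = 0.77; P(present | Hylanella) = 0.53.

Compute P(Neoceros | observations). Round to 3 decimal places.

0.054

Multiply each prior by the joint likelihood of the evidence pattern:
  Neoceros: 0.52 × 0.30 × 0.20 × 0.24 = 0.007488
  Bellophila: 0.26 × 0.71 × 0.88 × 0.77 = 0.12508
  Hylanella: 0.22 × 0.26 × 0.22 × 0.53 = 0.0066695
Normalizing constant Z = 0.007488 + 0.12508 + 0.0066695 = 0.13924.
P(Neoceros | evidence) = 0.007488 / 0.13924 ≈ 0.054.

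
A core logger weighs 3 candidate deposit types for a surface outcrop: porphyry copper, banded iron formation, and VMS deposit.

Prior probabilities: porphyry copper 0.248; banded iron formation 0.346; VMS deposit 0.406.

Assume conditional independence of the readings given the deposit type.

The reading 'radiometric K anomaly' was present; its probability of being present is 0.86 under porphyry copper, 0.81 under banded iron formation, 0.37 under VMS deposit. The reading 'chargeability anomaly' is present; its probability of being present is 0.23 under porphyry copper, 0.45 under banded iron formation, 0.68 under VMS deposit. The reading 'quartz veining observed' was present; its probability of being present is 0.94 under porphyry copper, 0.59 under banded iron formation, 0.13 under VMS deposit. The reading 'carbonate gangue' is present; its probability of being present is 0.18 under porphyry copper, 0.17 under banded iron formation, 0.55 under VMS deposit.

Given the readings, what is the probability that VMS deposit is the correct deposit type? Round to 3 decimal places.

For each hypothesis, the unnormalized posterior weight is prior × product of the reading likelihoods:
  porphyry copper: 0.248 × 0.86 × 0.23 × 0.94 × 0.18 = 0.0083
  banded iron formation: 0.346 × 0.81 × 0.45 × 0.59 × 0.17 = 0.01265
  VMS deposit: 0.406 × 0.37 × 0.68 × 0.13 × 0.55 = 0.0073037
Marginal likelihood of the evidence = 0.028253.
P(VMS deposit | evidence) = 0.0073037 / 0.028253 ≈ 0.259.

0.259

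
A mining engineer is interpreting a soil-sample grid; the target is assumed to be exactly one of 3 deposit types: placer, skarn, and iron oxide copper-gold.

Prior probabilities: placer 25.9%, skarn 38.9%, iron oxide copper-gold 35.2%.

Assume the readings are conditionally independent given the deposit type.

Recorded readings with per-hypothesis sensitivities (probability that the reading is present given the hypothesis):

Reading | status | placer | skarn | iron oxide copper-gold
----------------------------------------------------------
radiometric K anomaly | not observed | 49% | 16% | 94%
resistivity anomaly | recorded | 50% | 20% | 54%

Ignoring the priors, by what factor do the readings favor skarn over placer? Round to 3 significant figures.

0.659

Take the product of per-reading likelihoods under each hypothesis (using 1 − P(present | H) for each absent reading), then divide.
  skarn: (1 − 0.16) × 0.20 = 0.168
  placer: (1 − 0.49) × 0.50 = 0.255
Bayes factor = 0.168 / 0.255 ≈ 0.659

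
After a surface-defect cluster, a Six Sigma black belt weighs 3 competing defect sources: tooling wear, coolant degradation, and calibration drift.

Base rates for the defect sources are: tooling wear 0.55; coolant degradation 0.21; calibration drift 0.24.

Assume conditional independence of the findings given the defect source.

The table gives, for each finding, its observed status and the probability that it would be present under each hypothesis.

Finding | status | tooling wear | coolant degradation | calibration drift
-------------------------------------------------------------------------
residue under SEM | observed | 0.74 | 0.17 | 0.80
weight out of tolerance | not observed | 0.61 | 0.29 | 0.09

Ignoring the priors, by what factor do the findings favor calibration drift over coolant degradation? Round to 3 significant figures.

6.03

Joint likelihood of the evidence pattern under each hypothesis (using 1 − P(present | H) for each absent finding):
  calibration drift: 0.80 × (1 − 0.09) = 0.728
  coolant degradation: 0.17 × (1 − 0.29) = 0.1207
Bayes factor = 0.728 / 0.1207 ≈ 6.03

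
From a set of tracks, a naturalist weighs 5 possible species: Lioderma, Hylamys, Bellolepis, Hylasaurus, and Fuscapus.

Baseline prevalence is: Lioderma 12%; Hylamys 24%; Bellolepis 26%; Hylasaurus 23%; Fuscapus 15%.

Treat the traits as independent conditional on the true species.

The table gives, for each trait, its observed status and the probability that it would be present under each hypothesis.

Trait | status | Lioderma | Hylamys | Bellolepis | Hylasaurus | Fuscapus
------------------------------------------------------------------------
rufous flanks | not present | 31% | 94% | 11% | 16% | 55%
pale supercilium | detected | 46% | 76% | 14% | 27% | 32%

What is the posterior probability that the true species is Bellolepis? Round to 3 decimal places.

Multiply each prior by the joint likelihood of the trait pattern (using 1 − P(present | H) for each absent trait):
  Lioderma: 0.12 × (1 − 0.31) × 0.46 = 0.038088
  Hylamys: 0.24 × (1 − 0.94) × 0.76 = 0.010944
  Bellolepis: 0.26 × (1 − 0.11) × 0.14 = 0.032396
  Hylasaurus: 0.23 × (1 − 0.16) × 0.27 = 0.052164
  Fuscapus: 0.15 × (1 − 0.55) × 0.32 = 0.0216
The unnormalized weights sum to 0.15519.
P(Bellolepis | evidence) = 0.032396 / 0.15519 ≈ 0.209.

0.209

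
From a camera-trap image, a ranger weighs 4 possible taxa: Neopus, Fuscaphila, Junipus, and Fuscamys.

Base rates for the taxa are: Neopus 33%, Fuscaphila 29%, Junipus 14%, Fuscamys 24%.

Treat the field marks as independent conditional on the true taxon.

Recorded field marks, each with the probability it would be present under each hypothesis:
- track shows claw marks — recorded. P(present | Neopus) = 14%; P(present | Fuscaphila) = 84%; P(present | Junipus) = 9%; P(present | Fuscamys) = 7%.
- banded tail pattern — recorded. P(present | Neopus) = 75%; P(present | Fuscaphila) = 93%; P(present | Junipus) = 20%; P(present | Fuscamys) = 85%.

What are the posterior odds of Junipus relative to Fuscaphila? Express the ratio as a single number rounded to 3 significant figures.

Unnormalized posterior weight (prior times the field mark likelihoods) for each of the two hypotheses:
  Junipus: 0.14 × 0.09 × 0.20 = 0.00252
  Fuscaphila: 0.29 × 0.84 × 0.93 = 0.22655
Odds(Junipus : Fuscaphila) = 0.00252 / 0.22655 ≈ 0.0111.

0.0111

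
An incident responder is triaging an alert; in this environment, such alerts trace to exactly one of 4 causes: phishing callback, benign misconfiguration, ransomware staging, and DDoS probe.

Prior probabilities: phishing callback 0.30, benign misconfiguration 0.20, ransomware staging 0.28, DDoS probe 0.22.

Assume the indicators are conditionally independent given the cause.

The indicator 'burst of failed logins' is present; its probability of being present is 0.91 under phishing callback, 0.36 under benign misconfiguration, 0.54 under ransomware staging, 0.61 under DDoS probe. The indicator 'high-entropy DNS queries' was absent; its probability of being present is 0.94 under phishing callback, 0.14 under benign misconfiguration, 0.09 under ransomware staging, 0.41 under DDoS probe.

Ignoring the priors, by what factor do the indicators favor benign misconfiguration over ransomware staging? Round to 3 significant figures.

Take the product of per-indicator likelihoods under each hypothesis (using 1 − P(present | H) for each absent indicator), then divide.
  benign misconfiguration: 0.36 × (1 − 0.14) = 0.3096
  ransomware staging: 0.54 × (1 − 0.09) = 0.4914
Bayes factor = 0.3096 / 0.4914 ≈ 0.630

0.630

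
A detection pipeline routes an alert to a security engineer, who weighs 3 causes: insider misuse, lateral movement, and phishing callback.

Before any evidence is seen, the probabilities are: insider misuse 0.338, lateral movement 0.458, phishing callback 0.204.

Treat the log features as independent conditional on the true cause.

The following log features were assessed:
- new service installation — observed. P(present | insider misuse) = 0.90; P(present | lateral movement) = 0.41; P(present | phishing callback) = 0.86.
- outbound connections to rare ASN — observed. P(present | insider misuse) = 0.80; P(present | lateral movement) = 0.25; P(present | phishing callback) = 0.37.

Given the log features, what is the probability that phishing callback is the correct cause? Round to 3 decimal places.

For each hypothesis, the unnormalized posterior weight is prior × product of the log feature likelihoods:
  insider misuse: 0.338 × 0.90 × 0.80 = 0.24336
  lateral movement: 0.458 × 0.41 × 0.25 = 0.046945
  phishing callback: 0.204 × 0.86 × 0.37 = 0.064913
Normalizing constant Z = 0.24336 + 0.046945 + 0.064913 = 0.35522.
P(phishing callback | evidence) = 0.064913 / 0.35522 ≈ 0.183.

0.183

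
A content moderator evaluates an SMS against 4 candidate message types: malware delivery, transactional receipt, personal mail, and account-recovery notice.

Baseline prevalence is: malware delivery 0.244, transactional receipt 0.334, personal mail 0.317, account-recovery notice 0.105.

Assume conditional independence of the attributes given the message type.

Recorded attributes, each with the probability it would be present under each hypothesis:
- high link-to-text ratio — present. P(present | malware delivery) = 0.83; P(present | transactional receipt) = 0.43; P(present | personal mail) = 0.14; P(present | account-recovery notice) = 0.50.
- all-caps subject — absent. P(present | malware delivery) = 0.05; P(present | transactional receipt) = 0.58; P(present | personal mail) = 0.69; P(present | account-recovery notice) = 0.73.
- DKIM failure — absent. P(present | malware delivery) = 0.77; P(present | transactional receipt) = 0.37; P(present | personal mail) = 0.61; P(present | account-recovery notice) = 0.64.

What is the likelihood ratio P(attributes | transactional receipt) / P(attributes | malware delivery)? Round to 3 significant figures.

0.627

Joint likelihood of the attribute pattern under each hypothesis (using 1 − P(present | H) for each absent attribute):
  transactional receipt: 0.43 × (1 − 0.58) × (1 − 0.37) = 0.11378
  malware delivery: 0.83 × (1 − 0.05) × (1 − 0.77) = 0.18135
Bayes factor = 0.11378 / 0.18135 ≈ 0.627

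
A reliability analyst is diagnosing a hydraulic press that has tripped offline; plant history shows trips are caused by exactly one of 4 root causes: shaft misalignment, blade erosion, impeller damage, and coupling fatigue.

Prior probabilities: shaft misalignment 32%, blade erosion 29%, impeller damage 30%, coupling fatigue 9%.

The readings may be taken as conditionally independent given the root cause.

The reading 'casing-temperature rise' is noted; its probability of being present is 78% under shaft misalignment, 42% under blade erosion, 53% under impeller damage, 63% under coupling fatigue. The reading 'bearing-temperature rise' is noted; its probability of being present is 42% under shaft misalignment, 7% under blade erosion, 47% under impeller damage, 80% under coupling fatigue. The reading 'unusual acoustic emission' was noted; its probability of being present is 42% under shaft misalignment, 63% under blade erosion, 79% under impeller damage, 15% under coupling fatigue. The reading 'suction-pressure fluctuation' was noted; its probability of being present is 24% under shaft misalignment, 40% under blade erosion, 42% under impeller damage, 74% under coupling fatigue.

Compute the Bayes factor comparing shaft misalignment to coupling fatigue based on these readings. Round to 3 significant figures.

0.590

Take the product of per-reading likelihoods under each hypothesis, then divide.
  shaft misalignment: 0.78 × 0.42 × 0.42 × 0.24 = 0.033022
  coupling fatigue: 0.63 × 0.80 × 0.15 × 0.74 = 0.055944
Bayes factor = 0.033022 / 0.055944 ≈ 0.590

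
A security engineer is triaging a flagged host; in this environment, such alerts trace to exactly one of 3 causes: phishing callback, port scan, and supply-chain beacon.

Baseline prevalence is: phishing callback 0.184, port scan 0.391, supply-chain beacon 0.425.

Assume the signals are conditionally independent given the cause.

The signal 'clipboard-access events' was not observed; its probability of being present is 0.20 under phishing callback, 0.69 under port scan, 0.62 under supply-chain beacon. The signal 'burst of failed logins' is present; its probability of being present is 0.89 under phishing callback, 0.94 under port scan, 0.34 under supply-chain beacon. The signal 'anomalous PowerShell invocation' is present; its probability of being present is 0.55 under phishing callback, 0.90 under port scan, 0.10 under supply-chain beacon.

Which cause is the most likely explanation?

By Bayes' rule with conditional independence, the unnormalized weight for each hypothesis is prior × ∏ likelihoods (using 1 − P(present | H) for each absent signal):
  phishing callback: 0.184 × (1 − 0.20) × 0.89 × 0.55 = 0.072054
  port scan: 0.391 × (1 − 0.69) × 0.94 × 0.90 = 0.10254
  supply-chain beacon: 0.425 × (1 − 0.62) × 0.34 × 0.10 = 0.005491
The unnormalized weights sum to 0.18009.
P(phishing callback | evidence) ≈ 0.072054 / 0.18009 ≈ 0.400
P(port scan | evidence) ≈ 0.10254 / 0.18009 ≈ 0.569
P(supply-chain beacon | evidence) ≈ 0.005491 / 0.18009 ≈ 0.030
The largest is 0.569, so port scan is most probable.

port scan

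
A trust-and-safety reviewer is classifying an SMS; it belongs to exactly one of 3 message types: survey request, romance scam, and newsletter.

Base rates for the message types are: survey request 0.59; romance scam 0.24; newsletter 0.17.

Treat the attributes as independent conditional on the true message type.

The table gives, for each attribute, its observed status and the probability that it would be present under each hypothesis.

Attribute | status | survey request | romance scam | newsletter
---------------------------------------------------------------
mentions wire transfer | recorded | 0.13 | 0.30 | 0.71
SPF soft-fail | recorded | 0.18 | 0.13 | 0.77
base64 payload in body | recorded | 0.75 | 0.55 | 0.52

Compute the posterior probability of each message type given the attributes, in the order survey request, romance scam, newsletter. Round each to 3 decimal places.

0.162, 0.081, 0.757

For each hypothesis, the unnormalized posterior weight is prior × product of the attribute likelihoods:
  survey request: 0.59 × 0.13 × 0.18 × 0.75 = 0.010355
  romance scam: 0.24 × 0.30 × 0.13 × 0.55 = 0.005148
  newsletter: 0.17 × 0.71 × 0.77 × 0.52 = 0.048328
Marginal likelihood of the evidence = 0.063831.
P(survey request | evidence) = 0.010355 / 0.063831 ≈ 0.162
P(romance scam | evidence) = 0.005148 / 0.063831 ≈ 0.081
P(newsletter | evidence) = 0.048328 / 0.063831 ≈ 0.757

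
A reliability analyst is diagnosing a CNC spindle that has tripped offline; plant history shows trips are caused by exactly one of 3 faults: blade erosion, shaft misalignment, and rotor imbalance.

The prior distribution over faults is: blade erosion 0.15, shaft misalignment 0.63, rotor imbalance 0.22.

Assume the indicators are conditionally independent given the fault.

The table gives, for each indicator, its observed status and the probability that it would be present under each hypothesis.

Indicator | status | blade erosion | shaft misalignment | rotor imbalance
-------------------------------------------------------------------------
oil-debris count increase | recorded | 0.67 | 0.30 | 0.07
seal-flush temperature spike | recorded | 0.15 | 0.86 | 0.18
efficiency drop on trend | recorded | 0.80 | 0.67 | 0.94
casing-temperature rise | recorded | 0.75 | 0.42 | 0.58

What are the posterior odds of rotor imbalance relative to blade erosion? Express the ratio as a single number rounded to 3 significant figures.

0.167

Posterior odds equal prior odds times the likelihood ratio; only the two competing hypotheses matter.
  rotor imbalance: 0.22 × 0.07 × 0.18 × 0.94 × 0.58 = 0.0015113
  blade erosion: 0.15 × 0.67 × 0.15 × 0.80 × 0.75 = 0.009045
Posterior odds = 0.0015113 / 0.009045 ≈ 0.167.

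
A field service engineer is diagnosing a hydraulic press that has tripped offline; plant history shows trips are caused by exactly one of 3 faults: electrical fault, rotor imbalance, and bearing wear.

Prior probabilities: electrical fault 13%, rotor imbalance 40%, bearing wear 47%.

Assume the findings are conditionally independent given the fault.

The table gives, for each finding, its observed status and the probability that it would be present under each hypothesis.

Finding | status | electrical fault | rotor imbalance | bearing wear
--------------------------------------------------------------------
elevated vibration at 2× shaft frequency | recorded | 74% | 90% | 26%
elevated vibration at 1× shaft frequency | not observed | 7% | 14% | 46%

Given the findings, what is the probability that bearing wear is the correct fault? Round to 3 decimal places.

By Bayes' rule with conditional independence, the unnormalized weight for each hypothesis is prior × ∏ likelihoods (using 1 − P(present | H) for each absent finding):
  electrical fault: 0.13 × 0.74 × (1 − 0.07) = 0.089466
  rotor imbalance: 0.40 × 0.90 × (1 − 0.14) = 0.3096
  bearing wear: 0.47 × 0.26 × (1 − 0.46) = 0.065988
Marginal likelihood of the evidence = 0.46505.
P(bearing wear | evidence) = 0.065988 / 0.46505 ≈ 0.142.

0.142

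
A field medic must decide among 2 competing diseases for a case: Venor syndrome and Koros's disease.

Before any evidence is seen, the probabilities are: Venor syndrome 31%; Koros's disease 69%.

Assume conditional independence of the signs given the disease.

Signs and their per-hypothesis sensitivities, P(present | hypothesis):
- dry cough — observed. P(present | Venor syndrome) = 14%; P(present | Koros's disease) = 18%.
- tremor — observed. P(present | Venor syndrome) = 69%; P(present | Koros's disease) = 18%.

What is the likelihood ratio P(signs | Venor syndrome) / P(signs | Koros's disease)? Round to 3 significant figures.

Joint likelihood of the sign pattern under each hypothesis:
  Venor syndrome: 0.14 × 0.69 = 0.0966
  Koros's disease: 0.18 × 0.18 = 0.0324
Bayes factor = 0.0966 / 0.0324 ≈ 2.98

2.98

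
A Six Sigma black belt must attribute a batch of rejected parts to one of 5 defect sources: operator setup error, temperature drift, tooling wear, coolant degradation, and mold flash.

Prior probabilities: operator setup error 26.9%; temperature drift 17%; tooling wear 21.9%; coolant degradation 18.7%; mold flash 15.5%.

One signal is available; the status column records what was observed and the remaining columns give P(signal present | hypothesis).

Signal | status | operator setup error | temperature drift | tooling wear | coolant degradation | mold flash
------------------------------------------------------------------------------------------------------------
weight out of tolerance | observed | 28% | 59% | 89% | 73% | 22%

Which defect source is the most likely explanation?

Multiply each prior by the likelihood of the signal:
  operator setup error: 0.269 × 0.28 = 0.07532
  temperature drift: 0.170 × 0.59 = 0.1003
  tooling wear: 0.219 × 0.89 = 0.19491
  coolant degradation: 0.187 × 0.73 = 0.13651
  mold flash: 0.155 × 0.22 = 0.0341
Marginal likelihood of the evidence = 0.54114.
P(operator setup error | evidence) ≈ 0.07532 / 0.54114 ≈ 0.139
P(temperature drift | evidence) ≈ 0.1003 / 0.54114 ≈ 0.185
P(tooling wear | evidence) ≈ 0.19491 / 0.54114 ≈ 0.360
P(coolant degradation | evidence) ≈ 0.13651 / 0.54114 ≈ 0.252
P(mold flash | evidence) ≈ 0.0341 / 0.54114 ≈ 0.063
The largest is 0.360, so tooling wear is most probable.

tooling wear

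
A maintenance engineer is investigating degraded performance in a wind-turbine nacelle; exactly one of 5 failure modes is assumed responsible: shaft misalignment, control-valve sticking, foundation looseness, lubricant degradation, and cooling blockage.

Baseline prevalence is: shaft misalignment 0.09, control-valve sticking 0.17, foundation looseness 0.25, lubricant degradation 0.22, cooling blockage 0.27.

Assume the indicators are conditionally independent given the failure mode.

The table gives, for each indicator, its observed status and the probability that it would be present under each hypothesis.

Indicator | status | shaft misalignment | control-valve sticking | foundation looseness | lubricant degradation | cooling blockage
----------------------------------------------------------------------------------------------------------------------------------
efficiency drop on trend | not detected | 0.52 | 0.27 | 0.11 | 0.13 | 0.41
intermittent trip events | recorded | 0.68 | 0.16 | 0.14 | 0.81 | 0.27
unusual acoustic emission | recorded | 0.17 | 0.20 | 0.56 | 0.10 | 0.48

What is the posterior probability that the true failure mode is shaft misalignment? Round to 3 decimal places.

0.080

By Bayes' rule with conditional independence, the unnormalized weight for each hypothesis is prior × ∏ likelihoods (using 1 − P(present | H) for each absent indicator):
  shaft misalignment: 0.09 × (1 − 0.52) × 0.68 × 0.17 = 0.0049939
  control-valve sticking: 0.17 × (1 − 0.27) × 0.16 × 0.20 = 0.0039712
  foundation looseness: 0.25 × (1 − 0.11) × 0.14 × 0.56 = 0.017444
  lubricant degradation: 0.22 × (1 − 0.13) × 0.81 × 0.10 = 0.015503
  cooling blockage: 0.27 × (1 − 0.41) × 0.27 × 0.48 = 0.020645
Marginal likelihood of the evidence = 0.062558.
P(shaft misalignment | evidence) = 0.0049939 / 0.062558 ≈ 0.080.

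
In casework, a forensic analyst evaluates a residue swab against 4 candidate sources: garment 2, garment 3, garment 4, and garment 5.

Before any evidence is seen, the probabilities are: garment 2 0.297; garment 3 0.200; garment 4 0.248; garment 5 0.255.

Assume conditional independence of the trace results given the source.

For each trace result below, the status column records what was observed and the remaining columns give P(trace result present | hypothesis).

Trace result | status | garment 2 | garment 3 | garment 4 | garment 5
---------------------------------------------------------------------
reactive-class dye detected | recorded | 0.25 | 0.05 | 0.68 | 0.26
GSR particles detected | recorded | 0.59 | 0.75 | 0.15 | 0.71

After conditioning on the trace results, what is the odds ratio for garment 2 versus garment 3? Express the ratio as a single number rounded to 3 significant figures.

The normalizing constant cancels in an odds ratio, so compute prior × likelihood for the two hypotheses only:
  garment 2: 0.297 × 0.25 × 0.59 = 0.043807
  garment 3: 0.200 × 0.05 × 0.75 = 0.0075
Odds(garment 2 : garment 3) = 0.043807 / 0.0075 ≈ 5.84.

5.84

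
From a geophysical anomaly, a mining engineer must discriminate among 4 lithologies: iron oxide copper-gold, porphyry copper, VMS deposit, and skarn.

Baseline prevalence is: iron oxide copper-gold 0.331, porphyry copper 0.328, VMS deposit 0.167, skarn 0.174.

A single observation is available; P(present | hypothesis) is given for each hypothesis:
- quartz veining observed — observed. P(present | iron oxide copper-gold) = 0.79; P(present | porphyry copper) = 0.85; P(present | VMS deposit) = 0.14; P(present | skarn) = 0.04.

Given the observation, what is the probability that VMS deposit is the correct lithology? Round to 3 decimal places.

By Bayes' rule, the unnormalized weight for each hypothesis is prior × likelihood:
  iron oxide copper-gold: 0.331 × 0.79 = 0.26149
  porphyry copper: 0.328 × 0.85 = 0.2788
  VMS deposit: 0.167 × 0.14 = 0.02338
  skarn: 0.174 × 0.04 = 0.00696
Marginal likelihood of the evidence = 0.57063.
P(VMS deposit | evidence) = 0.02338 / 0.57063 ≈ 0.041.

0.041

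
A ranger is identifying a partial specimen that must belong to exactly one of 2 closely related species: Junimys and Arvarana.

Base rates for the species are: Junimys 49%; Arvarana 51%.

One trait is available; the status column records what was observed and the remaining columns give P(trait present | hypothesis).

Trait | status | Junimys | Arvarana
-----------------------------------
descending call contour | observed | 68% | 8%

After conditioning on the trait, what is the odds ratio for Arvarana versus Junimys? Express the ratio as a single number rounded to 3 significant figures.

0.122

The normalizing constant cancels in an odds ratio, so compute prior × likelihood for the two hypotheses only:
  Arvarana: 0.51 × 0.08 = 0.0408
  Junimys: 0.49 × 0.68 = 0.3332
Posterior odds = 0.0408 / 0.3332 ≈ 0.122.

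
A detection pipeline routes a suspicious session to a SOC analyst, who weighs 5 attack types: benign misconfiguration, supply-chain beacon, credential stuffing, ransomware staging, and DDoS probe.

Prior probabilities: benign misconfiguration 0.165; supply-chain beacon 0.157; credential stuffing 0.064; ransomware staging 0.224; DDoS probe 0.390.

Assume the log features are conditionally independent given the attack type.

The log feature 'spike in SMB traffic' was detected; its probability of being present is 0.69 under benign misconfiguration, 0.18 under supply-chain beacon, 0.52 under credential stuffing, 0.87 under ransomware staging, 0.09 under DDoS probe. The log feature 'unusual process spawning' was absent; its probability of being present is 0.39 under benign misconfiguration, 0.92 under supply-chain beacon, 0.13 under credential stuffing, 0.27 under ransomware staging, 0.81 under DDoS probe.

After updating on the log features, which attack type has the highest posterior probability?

By Bayes' rule with conditional independence, the unnormalized weight for each hypothesis is prior × ∏ likelihoods (using 1 − P(present | H) for each absent log feature):
  benign misconfiguration: 0.165 × 0.69 × (1 − 0.39) = 0.069448
  supply-chain beacon: 0.157 × 0.18 × (1 − 0.92) = 0.0022608
  credential stuffing: 0.064 × 0.52 × (1 − 0.13) = 0.028954
  ransomware staging: 0.224 × 0.87 × (1 − 0.27) = 0.14226
  DDoS probe: 0.390 × 0.09 × (1 − 0.81) = 0.006669
Normalizing constant Z = 0.069448 + 0.0022608 + 0.028954 + 0.14226 + 0.006669 = 0.24959.
P(benign misconfiguration | evidence) ≈ 0.069448 / 0.24959 ≈ 0.278
P(supply-chain beacon | evidence) ≈ 0.0022608 / 0.24959 ≈ 0.009
P(credential stuffing | evidence) ≈ 0.028954 / 0.24959 ≈ 0.116
P(ransomware staging | evidence) ≈ 0.14226 / 0.24959 ≈ 0.570
P(DDoS probe | evidence) ≈ 0.006669 / 0.24959 ≈ 0.027
The largest is 0.570, so ransomware staging is most probable.

ransomware staging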